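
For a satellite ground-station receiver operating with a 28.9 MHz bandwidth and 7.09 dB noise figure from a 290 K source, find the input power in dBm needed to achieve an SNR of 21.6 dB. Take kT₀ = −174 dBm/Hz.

Sensitivity = −174 + 10 log₁₀(B) + NF + SNR_min
= −174 + 74.61 + 7.09 + 21.6
= −70.70 dBm → −70.7 dBm

−70.7 dBm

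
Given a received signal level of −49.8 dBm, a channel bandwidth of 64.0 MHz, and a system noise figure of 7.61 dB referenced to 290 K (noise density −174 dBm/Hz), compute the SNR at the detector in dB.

38.5 dB

Noise floor: N = −174 + 10 log₁₀(B) + NF
10 log₁₀(6.40×10⁷) = 78.06 dB
N = −174 + 78.06 + 7.61 = −88.33 dBm
SNR = P_sig − N = −49.8 − (−88.33) = 38.53 dB → 38.5 dB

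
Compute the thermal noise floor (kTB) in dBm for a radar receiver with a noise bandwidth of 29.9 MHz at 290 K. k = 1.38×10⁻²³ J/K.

−99.2 dBm

P_n = kTB = 1.38×10⁻²³ × 290 × 2.99×10⁷ = 1.20×10⁻¹³ W
In dBm: 10 log₁₀(1.20×10⁻¹³ / 10⁻³) = −99.2 dBm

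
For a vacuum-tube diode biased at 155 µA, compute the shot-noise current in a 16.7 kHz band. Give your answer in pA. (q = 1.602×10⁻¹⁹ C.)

I_n = √(2qI·B)
2qI·B = 2 × 1.602×10⁻¹⁹ × 1.55×10⁻⁴ × 1.67×10⁴ = 8.29×10⁻¹⁹ A²
I_n = √(8.29×10⁻¹⁹) = 9.11×10⁻¹⁰ A = 911 pA

911 pA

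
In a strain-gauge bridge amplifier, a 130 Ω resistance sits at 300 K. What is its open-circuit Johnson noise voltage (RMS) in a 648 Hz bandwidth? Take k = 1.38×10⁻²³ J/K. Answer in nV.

37.3 nV

V_n = √(4kTRB)
4kTRB = 4 × 1.38×10⁻²³ × 300 × 1.30×10² × 6.48×10² = 1.40×10⁻¹⁵ V²
V_n = √(1.40×10⁻¹⁵) = 3.73×10⁻⁸ V = 37.3 nV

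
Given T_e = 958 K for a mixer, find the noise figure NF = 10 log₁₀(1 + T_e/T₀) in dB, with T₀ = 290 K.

6.34 dB

F = 1 + T_e/T₀ = 1 + 958/290 = 4.30345
NF = 10 log₁₀(4.30345) = 6.34 dB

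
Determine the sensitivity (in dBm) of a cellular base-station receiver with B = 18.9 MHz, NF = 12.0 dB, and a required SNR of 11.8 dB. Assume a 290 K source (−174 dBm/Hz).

Sensitivity = −174 + 10 log₁₀(B) + NF + SNR_min
= −174 + 72.76 + 12.0 + 11.8
= −77.44 dBm → −77.4 dBm

−77.4 dBm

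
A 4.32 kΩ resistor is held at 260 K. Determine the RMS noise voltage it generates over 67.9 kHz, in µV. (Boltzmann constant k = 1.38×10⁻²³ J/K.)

V_n = √(4kTRB)
4kTRB = 4 × 1.38×10⁻²³ × 260 × 4.32×10³ × 6.79×10⁴ = 4.21×10⁻¹² V²
V_n = √(4.21×10⁻¹²) = 2.05×10⁻⁶ V = 2.05 µV

2.05 µV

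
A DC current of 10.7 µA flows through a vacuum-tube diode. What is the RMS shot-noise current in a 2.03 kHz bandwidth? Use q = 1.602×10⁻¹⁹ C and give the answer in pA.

83.4 pA

I_n = √(2qI·B)
2qI·B = 2 × 1.602×10⁻¹⁹ × 1.07×10⁻⁵ × 2.03×10³ = 6.96×10⁻²¹ A²
I_n = √(6.96×10⁻²¹) = 8.34×10⁻¹¹ A = 83.4 pA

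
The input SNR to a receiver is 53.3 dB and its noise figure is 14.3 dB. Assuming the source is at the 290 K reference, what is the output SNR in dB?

39.0 dB

By definition F = SNR_in/SNR_out, so in dB: SNR_out = SNR_in − NF
SNR_out = 53.3 − 14.3 = 39.0 dB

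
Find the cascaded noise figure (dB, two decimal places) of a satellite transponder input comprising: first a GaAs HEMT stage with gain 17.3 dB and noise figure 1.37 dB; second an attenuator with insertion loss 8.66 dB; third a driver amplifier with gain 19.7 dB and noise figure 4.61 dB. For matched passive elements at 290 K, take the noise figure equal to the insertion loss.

2.42 dB

Convert to linear (a loss of L dB is a gain of −L dB): F_i = 10^(NF_i/10), G_i = 10^(G_i,dB/10)
  Stage 1: F_1 = 10^(1.37/10) = 1.371, G_1 = 10^(17.3/10) = 53.70
  Stage 2: F_2 = 10^(8.66/10) = 7.345, G_2 = 10^(−8.66/10) = 0.1361
  Stage 3: F_3 = 10^(4.61/10) = 2.891, G_3 = 10^(19.7/10) = 93.33
Friis cascade:
  F = 1.371 + (7.345 − 1)/53.70 + (2.891 − 1)/7.311 = 1.748
NF = 10 log₁₀(1.748) = 2.42 dB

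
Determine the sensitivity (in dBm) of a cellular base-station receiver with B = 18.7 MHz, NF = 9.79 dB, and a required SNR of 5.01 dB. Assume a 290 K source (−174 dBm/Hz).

Sensitivity = −174 + 10 log₁₀(B) + NF + SNR_min
= −174 + 72.72 + 9.79 + 5.01
= −86.48 dBm → −86.5 dBm

−86.5 dBm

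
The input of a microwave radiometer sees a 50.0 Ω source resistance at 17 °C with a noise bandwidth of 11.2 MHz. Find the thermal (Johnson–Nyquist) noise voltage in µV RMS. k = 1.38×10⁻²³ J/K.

T = 17 °C + 273.15 = 290.15 K
V_n = √(4kTRB)
4kTRB = 4 × 1.38×10⁻²³ × 290.15 × 5.00×10¹ × 1.12×10⁷ = 8.97×10⁻¹² V²
V_n = √(8.97×10⁻¹²) = 2.99×10⁻⁶ V = 2.99 µV

2.99 µV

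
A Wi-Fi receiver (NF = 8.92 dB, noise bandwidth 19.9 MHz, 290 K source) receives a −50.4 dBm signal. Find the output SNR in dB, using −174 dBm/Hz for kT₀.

41.7 dB

Noise floor: N = −174 + 10 log₁₀(B) + NF
10 log₁₀(1.99×10⁷) = 72.99 dB
N = −174 + 72.99 + 8.92 = −92.09 dBm
SNR = P_sig − N = −50.4 − (−92.09) = 41.69 dB → 41.7 dB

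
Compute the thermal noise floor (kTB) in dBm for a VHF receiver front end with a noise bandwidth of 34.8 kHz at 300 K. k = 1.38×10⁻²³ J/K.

P_n = kTB = 1.38×10⁻²³ × 300 × 3.48×10⁴ = 1.44×10⁻¹⁶ W
In dBm: 10 log₁₀(1.44×10⁻¹⁶ / 10⁻³) = −128.4 dBm

−128.4 dBm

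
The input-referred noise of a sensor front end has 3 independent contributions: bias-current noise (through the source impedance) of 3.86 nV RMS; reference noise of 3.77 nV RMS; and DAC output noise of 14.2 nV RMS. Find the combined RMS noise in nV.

15.2 nV

Uncorrelated sources add in power (mean-square): V_tot = √(ΣV_i²)
V_tot = √[(3.86×10⁻⁹)² + (3.77×10⁻⁹)² + (1.42×10⁻⁸)²] = 1.52×10⁻⁸ V = 15.2 nV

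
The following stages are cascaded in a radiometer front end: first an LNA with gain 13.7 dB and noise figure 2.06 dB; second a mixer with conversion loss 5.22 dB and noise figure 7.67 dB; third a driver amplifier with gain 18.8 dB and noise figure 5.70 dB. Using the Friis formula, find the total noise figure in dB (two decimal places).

3.42 dB

Convert to linear (a loss of L dB is a gain of −L dB): F_i = 10^(NF_i/10), G_i = 10^(G_i,dB/10)
  Stage 1: F_1 = 10^(2.06/10) = 1.607, G_1 = 10^(13.7/10) = 23.44
  Stage 2: F_2 = 10^(7.67/10) = 5.848, G_2 = 10^(−5.22/10) = 0.3006
  Stage 3: F_3 = 10^(5.70/10) = 3.715, G_3 = 10^(18.8/10) = 75.86
Friis cascade:
  F = 1.607 + (5.848 − 1)/23.44 + (3.715 − 1)/7.047 = 2.199
NF = 10 log₁₀(2.199) = 3.42 dB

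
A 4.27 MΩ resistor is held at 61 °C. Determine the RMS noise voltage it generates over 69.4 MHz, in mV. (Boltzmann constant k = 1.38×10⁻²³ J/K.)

2.34 mV

T = 61 °C + 273.15 = 334.15 K
V_n = √(4kTRB)
4kTRB = 4 × 1.38×10⁻²³ × 334.15 × 4.27×10⁶ × 6.94×10⁷ = 5.47×10⁻⁶ V²
V_n = √(5.47×10⁻⁶) = 2.34×10⁻³ V = 2.34 mV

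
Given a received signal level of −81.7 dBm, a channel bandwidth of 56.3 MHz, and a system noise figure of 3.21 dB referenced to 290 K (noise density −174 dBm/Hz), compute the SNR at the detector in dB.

11.6 dB

Noise floor: N = −174 + 10 log₁₀(B) + NF
10 log₁₀(5.63×10⁷) = 77.51 dB
N = −174 + 77.51 + 3.21 = −93.28 dBm
SNR = P_sig − N = −81.7 − (−93.28) = 11.58 dB → 11.6 dB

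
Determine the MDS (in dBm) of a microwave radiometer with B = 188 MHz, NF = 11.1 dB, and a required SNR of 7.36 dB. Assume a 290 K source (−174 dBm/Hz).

Sensitivity = −174 + 10 log₁₀(B) + NF + SNR_min
= −174 + 82.74 + 11.1 + 7.36
= −72.80 dBm → −72.8 dBm

−72.8 dBm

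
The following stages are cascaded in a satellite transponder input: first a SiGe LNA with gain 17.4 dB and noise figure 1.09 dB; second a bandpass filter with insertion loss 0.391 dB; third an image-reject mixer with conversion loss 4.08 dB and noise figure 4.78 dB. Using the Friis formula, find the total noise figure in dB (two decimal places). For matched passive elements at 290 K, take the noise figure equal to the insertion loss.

Convert to linear (a loss of L dB is a gain of −L dB): F_i = 10^(NF_i/10), G_i = 10^(G_i,dB/10)
  Stage 1: F_1 = 10^(1.09/10) = 1.285, G_1 = 10^(17.4/10) = 54.95
  Stage 2: F_2 = 10^(0.391/10) = 1.094, G_2 = 10^(−0.391/10) = 0.9139
  Stage 3: F_3 = 10^(4.78/10) = 3.006, G_3 = 10^(−4.08/10) = 0.3908
Friis cascade:
  F = 1.285 + (1.094 − 1)/54.95 + (3.006 − 1)/50.22 = 1.327
NF = 10 log₁₀(1.327) = 1.23 dB

1.23 dB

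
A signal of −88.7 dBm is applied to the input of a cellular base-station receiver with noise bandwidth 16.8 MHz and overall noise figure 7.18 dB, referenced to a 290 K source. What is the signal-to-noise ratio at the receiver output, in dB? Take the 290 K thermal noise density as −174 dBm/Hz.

5.9 dB

Noise floor: N = −174 + 10 log₁₀(B) + NF
10 log₁₀(1.68×10⁷) = 72.25 dB
N = −174 + 72.25 + 7.18 = −94.57 dBm
SNR = P_sig − N = −88.7 − (−94.57) = 5.87 dB → 5.9 dB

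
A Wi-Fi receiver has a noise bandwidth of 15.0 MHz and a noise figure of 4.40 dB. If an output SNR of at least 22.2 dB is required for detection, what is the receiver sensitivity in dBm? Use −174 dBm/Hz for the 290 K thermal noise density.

Sensitivity = −174 + 10 log₁₀(B) + NF + SNR_min
= −174 + 71.76 + 4.40 + 22.2
= −75.64 dBm → −75.6 dBm

−75.6 dBm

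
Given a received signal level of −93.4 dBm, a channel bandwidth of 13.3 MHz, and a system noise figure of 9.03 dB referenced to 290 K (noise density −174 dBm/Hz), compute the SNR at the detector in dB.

0.3 dB

Noise floor: N = −174 + 10 log₁₀(B) + NF
10 log₁₀(1.33×10⁷) = 71.24 dB
N = −174 + 71.24 + 9.03 = −93.73 dBm
SNR = P_sig − N = −93.4 − (−93.73) = 0.33 dB → 0.3 dB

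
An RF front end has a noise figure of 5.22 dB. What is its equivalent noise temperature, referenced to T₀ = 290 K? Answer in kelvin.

675 K

F = 10^(5.22/10) = 3.3266
T_e = (F − 1)·T₀ = (3.3266 − 1) × 290 = 675 K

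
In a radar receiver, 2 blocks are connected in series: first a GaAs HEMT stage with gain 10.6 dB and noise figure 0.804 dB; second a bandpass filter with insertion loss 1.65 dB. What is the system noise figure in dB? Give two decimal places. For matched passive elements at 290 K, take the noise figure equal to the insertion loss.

Convert to linear (a loss of L dB is a gain of −L dB): F_i = 10^(NF_i/10), G_i = 10^(G_i,dB/10)
  Stage 1: F_1 = 10^(0.804/10) = 1.203, G_1 = 10^(10.6/10) = 11.48
  Stage 2: F_2 = 10^(1.65/10) = 1.462, G_2 = 10^(−1.65/10) = 0.6839
Friis cascade:
  F = 1.203 + (1.462 − 1)/11.48 = 1.244
NF = 10 log₁₀(1.244) = 0.95 dB

0.95 dB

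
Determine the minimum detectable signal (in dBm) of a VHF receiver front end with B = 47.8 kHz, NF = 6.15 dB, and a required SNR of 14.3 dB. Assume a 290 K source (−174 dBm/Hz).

−106.8 dBm

Sensitivity = −174 + 10 log₁₀(B) + NF + SNR_min
= −174 + 46.79 + 6.15 + 14.3
= −106.76 dBm → −106.8 dBm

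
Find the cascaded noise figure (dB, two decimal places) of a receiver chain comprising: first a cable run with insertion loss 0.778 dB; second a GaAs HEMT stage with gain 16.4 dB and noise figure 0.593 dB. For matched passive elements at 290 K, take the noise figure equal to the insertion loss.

Convert to linear (a loss of L dB is a gain of −L dB): F_i = 10^(NF_i/10), G_i = 10^(G_i,dB/10)
  Stage 1: F_1 = 10^(0.778/10) = 1.196, G_1 = 10^(−0.778/10) = 0.8360
  Stage 2: F_2 = 10^(0.593/10) = 1.146, G_2 = 10^(16.4/10) = 43.65
Friis cascade:
  F = 1.196 + (1.146 − 1)/0.8360 = 1.371
NF = 10 log₁₀(1.371) = 1.37 dB

1.37 dB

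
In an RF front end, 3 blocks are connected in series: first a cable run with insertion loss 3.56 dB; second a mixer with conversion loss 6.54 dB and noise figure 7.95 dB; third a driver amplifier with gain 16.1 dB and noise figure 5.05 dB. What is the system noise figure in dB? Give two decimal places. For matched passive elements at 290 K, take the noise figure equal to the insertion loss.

15.64 dB

Convert to linear (a loss of L dB is a gain of −L dB): F_i = 10^(NF_i/10), G_i = 10^(G_i,dB/10)
  Stage 1: F_1 = 10^(3.56/10) = 2.270, G_1 = 10^(−3.56/10) = 0.4406
  Stage 2: F_2 = 10^(7.95/10) = 6.237, G_2 = 10^(−6.54/10) = 0.2218
  Stage 3: F_3 = 10^(5.05/10) = 3.199, G_3 = 10^(16.1/10) = 40.74
Friis cascade:
  F = 2.270 + (6.237 − 1)/0.4406 + (3.199 − 1)/0.09772 = 36.66
NF = 10 log₁₀(36.66) = 15.64 dB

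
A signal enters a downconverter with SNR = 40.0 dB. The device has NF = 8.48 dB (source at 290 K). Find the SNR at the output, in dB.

31.52 dB

By definition F = SNR_in/SNR_out, so in dB: SNR_out = SNR_in − NF
SNR_out = 40.0 − 8.48 = 31.52 dB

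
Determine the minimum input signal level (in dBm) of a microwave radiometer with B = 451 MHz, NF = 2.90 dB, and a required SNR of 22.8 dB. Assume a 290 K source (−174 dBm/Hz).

−61.8 dBm

Sensitivity = −174 + 10 log₁₀(B) + NF + SNR_min
= −174 + 86.54 + 2.90 + 22.8
= −61.76 dBm → −61.8 dBm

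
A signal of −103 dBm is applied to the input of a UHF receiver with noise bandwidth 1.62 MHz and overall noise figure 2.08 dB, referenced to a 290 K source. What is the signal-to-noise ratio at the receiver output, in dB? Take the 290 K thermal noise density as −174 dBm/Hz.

6.8 dB

Noise floor: N = −174 + 10 log₁₀(B) + NF
10 log₁₀(1.62×10⁶) = 62.1 dB
N = −174 + 62.1 + 2.08 = −109.82 dBm
SNR = P_sig − N = −103 − (−109.82) = 6.82 dB → 6.8 dB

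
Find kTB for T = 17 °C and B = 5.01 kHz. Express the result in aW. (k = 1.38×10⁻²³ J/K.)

T = 17 °C + 273.15 = 290.15 K
P_n = kTB = 1.38×10⁻²³ × 290.15 × 5.01×10³ = 2.01×10⁻¹⁷ W = 20.1 aW

20.1 aW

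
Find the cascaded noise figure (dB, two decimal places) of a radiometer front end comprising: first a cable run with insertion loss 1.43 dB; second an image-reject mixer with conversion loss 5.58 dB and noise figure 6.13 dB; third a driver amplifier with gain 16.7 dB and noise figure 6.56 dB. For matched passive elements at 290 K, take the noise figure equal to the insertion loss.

Convert to linear (a loss of L dB is a gain of −L dB): F_i = 10^(NF_i/10), G_i = 10^(G_i,dB/10)
  Stage 1: F_1 = 10^(1.43/10) = 1.390, G_1 = 10^(−1.43/10) = 0.7194
  Stage 2: F_2 = 10^(6.13/10) = 4.102, G_2 = 10^(−5.58/10) = 0.2767
  Stage 3: F_3 = 10^(6.56/10) = 4.529, G_3 = 10^(16.7/10) = 46.77
Friis cascade:
  F = 1.390 + (4.102 − 1)/0.7194 + (4.529 − 1)/0.1991 = 23.43
NF = 10 log₁₀(23.43) = 13.70 dB

13.70 dB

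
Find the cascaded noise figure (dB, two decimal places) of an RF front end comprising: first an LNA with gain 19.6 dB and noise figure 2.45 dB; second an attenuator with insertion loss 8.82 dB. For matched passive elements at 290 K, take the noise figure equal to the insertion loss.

Convert to linear (a loss of L dB is a gain of −L dB): F_i = 10^(NF_i/10), G_i = 10^(G_i,dB/10)
  Stage 1: F_1 = 10^(2.45/10) = 1.758, G_1 = 10^(19.6/10) = 91.20
  Stage 2: F_2 = 10^(8.82/10) = 7.621, G_2 = 10^(−8.82/10) = 0.1312
Friis cascade:
  F = 1.758 + (7.621 − 1)/91.20 = 1.831
NF = 10 log₁₀(1.831) = 2.63 dB

2.63 dB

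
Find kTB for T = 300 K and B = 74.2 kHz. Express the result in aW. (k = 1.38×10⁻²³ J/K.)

307 aW

P_n = kTB = 1.38×10⁻²³ × 300 × 7.42×10⁴ = 3.07×10⁻¹⁶ W = 307 aW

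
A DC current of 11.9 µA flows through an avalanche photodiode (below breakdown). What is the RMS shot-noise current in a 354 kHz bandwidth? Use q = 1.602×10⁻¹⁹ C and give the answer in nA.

I_n = √(2qI·B)
2qI·B = 2 × 1.602×10⁻¹⁹ × 1.19×10⁻⁵ × 3.54×10⁵ = 1.35×10⁻¹⁸ A²
I_n = √(1.35×10⁻¹⁸) = 1.16×10⁻⁹ A = 1.16 nA

1.16 nA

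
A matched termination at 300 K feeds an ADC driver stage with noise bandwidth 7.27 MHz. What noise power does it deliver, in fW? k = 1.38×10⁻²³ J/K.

P_n = kTB = 1.38×10⁻²³ × 300 × 7.27×10⁶ = 3.01×10⁻¹⁴ W = 30.1 fW

30.1 fW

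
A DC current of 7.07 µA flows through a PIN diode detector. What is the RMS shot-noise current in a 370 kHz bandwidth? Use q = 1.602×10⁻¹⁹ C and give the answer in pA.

915 pA

I_n = √(2qI·B)
2qI·B = 2 × 1.602×10⁻¹⁹ × 7.07×10⁻⁶ × 3.70×10⁵ = 8.38×10⁻¹⁹ A²
I_n = √(8.38×10⁻¹⁹) = 9.15×10⁻¹⁰ A = 915 pA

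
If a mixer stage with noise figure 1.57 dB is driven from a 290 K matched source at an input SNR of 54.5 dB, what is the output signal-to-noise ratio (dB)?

52.93 dB

By definition F = SNR_in/SNR_out, so in dB: SNR_out = SNR_in − NF
SNR_out = 54.5 − 1.57 = 52.93 dB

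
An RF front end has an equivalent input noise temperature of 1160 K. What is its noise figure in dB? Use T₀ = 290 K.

F = 1 + T_e/T₀ = 1 + 1160/290 = 5
NF = 10 log₁₀(5) = 6.99 dB

6.99 dB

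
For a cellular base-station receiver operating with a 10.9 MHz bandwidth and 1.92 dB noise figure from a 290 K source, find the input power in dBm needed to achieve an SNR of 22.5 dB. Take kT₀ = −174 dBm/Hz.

Sensitivity = −174 + 10 log₁₀(B) + NF + SNR_min
= −174 + 70.37 + 1.92 + 22.5
= −79.21 dBm → −79.2 dBm

−79.2 dBm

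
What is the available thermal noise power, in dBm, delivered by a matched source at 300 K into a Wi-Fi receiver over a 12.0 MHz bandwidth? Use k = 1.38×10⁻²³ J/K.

P_n = kTB = 1.38×10⁻²³ × 300 × 1.20×10⁷ = 4.97×10⁻¹⁴ W
In dBm: 10 log₁₀(4.97×10⁻¹⁴ / 10⁻³) = −103.0 dBm

−103.0 dBm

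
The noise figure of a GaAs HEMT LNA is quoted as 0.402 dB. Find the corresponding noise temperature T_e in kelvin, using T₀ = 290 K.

F = 10^(0.402/10) = 1.09698
T_e = (F − 1)·T₀ = (1.09698 − 1) × 290 = 28.1 K

28.1 K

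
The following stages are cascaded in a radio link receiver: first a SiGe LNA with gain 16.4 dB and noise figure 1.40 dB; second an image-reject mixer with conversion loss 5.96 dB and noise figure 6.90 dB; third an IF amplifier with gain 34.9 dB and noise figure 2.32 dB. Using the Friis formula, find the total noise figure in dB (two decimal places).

Convert to linear (a loss of L dB is a gain of −L dB): F_i = 10^(NF_i/10), G_i = 10^(G_i,dB/10)
  Stage 1: F_1 = 10^(1.40/10) = 1.380, G_1 = 10^(16.4/10) = 43.65
  Stage 2: F_2 = 10^(6.90/10) = 4.898, G_2 = 10^(−5.96/10) = 0.2535
  Stage 3: F_3 = 10^(2.32/10) = 1.706, G_3 = 10^(34.9/10) = 3090
Friis cascade:
  F = 1.380 + (4.898 − 1)/43.65 + (1.706 − 1)/11.07 = 1.533
NF = 10 log₁₀(1.533) = 1.86 dB

1.86 dB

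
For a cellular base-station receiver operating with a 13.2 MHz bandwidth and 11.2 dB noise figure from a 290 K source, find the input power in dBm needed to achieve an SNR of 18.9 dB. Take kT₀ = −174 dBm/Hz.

Sensitivity = −174 + 10 log₁₀(B) + NF + SNR_min
= −174 + 71.21 + 11.2 + 18.9
= −72.69 dBm → −72.7 dBm

−72.7 dBm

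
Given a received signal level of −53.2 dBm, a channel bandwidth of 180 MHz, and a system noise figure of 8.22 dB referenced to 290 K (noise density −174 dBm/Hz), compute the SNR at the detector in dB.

30.0 dB

Noise floor: N = −174 + 10 log₁₀(B) + NF
10 log₁₀(1.80×10⁸) = 82.55 dB
N = −174 + 82.55 + 8.22 = −83.23 dBm
SNR = P_sig − N = −53.2 − (−83.23) = 30.03 dB → 30.0 dB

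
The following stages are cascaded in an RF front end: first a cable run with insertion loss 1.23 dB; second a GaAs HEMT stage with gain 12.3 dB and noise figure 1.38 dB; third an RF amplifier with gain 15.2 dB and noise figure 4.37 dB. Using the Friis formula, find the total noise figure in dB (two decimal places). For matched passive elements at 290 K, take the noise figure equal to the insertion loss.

Convert to linear (a loss of L dB is a gain of −L dB): F_i = 10^(NF_i/10), G_i = 10^(G_i,dB/10)
  Stage 1: F_1 = 10^(1.23/10) = 1.327, G_1 = 10^(−1.23/10) = 0.7534
  Stage 2: F_2 = 10^(1.38/10) = 1.374, G_2 = 10^(12.3/10) = 16.98
  Stage 3: F_3 = 10^(4.37/10) = 2.735, G_3 = 10^(15.2/10) = 33.11
Friis cascade:
  F = 1.327 + (1.374 − 1)/0.7534 + (2.735 − 1)/12.79 = 1.960
NF = 10 log₁₀(1.960) = 2.92 dB

2.92 dB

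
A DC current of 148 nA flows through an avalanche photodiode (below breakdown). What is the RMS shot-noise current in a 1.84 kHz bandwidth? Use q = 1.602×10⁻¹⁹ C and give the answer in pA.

9.34 pA

I_n = √(2qI·B)
2qI·B = 2 × 1.602×10⁻¹⁹ × 1.48×10⁻⁷ × 1.84×10³ = 8.73×10⁻²³ A²
I_n = √(8.73×10⁻²³) = 9.34×10⁻¹² A = 9.34 pA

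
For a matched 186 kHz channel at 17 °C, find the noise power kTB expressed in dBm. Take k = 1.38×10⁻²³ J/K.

−121.3 dBm

T = 17 °C + 273.15 = 290.15 K
P_n = kTB = 1.38×10⁻²³ × 290.15 × 1.86×10⁵ = 7.45×10⁻¹⁶ W
In dBm: 10 log₁₀(7.45×10⁻¹⁶ / 10⁻³) = −121.3 dBm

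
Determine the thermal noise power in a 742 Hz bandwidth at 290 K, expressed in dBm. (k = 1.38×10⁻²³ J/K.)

P_n = kTB = 1.38×10⁻²³ × 290 × 7.42×10² = 2.97×10⁻¹⁸ W
In dBm: 10 log₁₀(2.97×10⁻¹⁸ / 10⁻³) = −145.3 dBm

−145.3 dBm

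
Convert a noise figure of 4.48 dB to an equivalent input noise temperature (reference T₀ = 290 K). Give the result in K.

524 K

F = 10^(4.48/10) = 2.80543
T_e = (F − 1)·T₀ = (2.80543 − 1) × 290 = 524 K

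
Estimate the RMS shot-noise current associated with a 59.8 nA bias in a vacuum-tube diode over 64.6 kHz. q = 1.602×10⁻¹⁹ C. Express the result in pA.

35.2 pA

I_n = √(2qI·B)
2qI·B = 2 × 1.602×10⁻¹⁹ × 5.98×10⁻⁸ × 6.46×10⁴ = 1.24×10⁻²¹ A²
I_n = √(1.24×10⁻²¹) = 3.52×10⁻¹¹ A = 35.2 pA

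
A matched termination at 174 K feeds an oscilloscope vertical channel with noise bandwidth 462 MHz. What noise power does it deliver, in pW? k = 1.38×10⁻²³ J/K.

P_n = kTB = 1.38×10⁻²³ × 174 × 4.62×10⁸ = 1.11×10⁻¹² W = 1.11 pW

1.11 pW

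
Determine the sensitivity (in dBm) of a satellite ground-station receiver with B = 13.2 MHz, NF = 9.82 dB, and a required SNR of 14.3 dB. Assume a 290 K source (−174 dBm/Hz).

Sensitivity = −174 + 10 log₁₀(B) + NF + SNR_min
= −174 + 71.21 + 9.82 + 14.3
= −78.67 dBm → −78.7 dBm

−78.7 dBm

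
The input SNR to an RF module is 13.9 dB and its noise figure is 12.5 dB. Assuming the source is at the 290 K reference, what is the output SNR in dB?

By definition F = SNR_in/SNR_out, so in dB: SNR_out = SNR_in − NF
SNR_out = 13.9 − 12.5 = 1.4 dB

1.4 dB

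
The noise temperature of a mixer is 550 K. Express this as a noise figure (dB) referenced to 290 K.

4.62 dB

F = 1 + T_e/T₀ = 1 + 550/290 = 2.89655
NF = 10 log₁₀(2.89655) = 4.62 dB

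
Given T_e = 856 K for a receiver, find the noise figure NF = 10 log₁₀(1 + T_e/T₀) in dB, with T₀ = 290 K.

F = 1 + T_e/T₀ = 1 + 856/290 = 3.95172
NF = 10 log₁₀(3.95172) = 5.97 dB

5.97 dB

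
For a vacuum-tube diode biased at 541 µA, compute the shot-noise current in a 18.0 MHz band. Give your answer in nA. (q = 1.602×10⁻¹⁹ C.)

I_n = √(2qI·B)
2qI·B = 2 × 1.602×10⁻¹⁹ × 5.41×10⁻⁴ × 1.80×10⁷ = 3.12×10⁻¹⁵ A²
I_n = √(3.12×10⁻¹⁵) = 5.59×10⁻⁸ A = 55.9 nA

55.9 nA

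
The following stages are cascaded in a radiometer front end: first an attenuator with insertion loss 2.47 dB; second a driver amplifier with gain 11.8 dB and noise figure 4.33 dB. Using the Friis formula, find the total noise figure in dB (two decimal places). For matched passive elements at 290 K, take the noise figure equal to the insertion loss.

Convert to linear (a loss of L dB is a gain of −L dB): F_i = 10^(NF_i/10), G_i = 10^(G_i,dB/10)
  Stage 1: F_1 = 10^(2.47/10) = 1.766, G_1 = 10^(−2.47/10) = 0.5662
  Stage 2: F_2 = 10^(4.33/10) = 2.710, G_2 = 10^(11.8/10) = 15.14
Friis cascade:
  F = 1.766 + (2.710 − 1)/0.5662 = 4.786
NF = 10 log₁₀(4.786) = 6.80 dB

6.80 dB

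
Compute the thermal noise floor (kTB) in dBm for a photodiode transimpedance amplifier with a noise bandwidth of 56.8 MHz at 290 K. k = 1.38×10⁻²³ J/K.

P_n = kTB = 1.38×10⁻²³ × 290 × 5.68×10⁷ = 2.27×10⁻¹³ W
In dBm: 10 log₁₀(2.27×10⁻¹³ / 10⁻³) = −96.4 dBm

−96.4 dBm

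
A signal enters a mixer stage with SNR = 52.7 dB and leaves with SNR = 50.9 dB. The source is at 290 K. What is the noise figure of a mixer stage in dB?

1.8 dB

NF (dB) = SNR_in(dB) − SNR_out(dB) when the source is at T₀
NF = 52.7 − 50.9 = 1.8 dB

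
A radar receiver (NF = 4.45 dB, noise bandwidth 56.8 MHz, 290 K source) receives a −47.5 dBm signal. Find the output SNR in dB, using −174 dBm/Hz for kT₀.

Noise floor: N = −174 + 10 log₁₀(B) + NF
10 log₁₀(5.68×10⁷) = 77.54 dB
N = −174 + 77.54 + 4.45 = −92.01 dBm
SNR = P_sig − N = −47.5 − (−92.01) = 44.51 dB → 44.5 dB

44.5 dB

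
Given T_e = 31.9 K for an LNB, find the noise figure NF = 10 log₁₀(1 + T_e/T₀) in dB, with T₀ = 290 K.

F = 1 + T_e/T₀ = 1 + 31.9/290 = 1.11
NF = 10 log₁₀(1.11) = 0.453 dB

0.453 dB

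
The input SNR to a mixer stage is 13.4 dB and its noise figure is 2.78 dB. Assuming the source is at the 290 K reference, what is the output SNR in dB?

10.62 dB

By definition F = SNR_in/SNR_out, so in dB: SNR_out = SNR_in − NF
SNR_out = 13.4 − 2.78 = 10.62 dB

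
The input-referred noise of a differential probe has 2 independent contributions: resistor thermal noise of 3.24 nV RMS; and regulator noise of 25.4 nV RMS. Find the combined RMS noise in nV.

25.6 nV

Uncorrelated sources add in power (mean-square): V_tot = √(ΣV_i²)
V_tot = √[(3.24×10⁻⁹)² + (2.54×10⁻⁸)²] = 2.56×10⁻⁸ V = 25.6 nV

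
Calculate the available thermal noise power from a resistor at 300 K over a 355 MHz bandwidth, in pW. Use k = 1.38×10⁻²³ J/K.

P_n = kTB = 1.38×10⁻²³ × 300 × 3.55×10⁸ = 1.47×10⁻¹² W = 1.47 pW

1.47 pW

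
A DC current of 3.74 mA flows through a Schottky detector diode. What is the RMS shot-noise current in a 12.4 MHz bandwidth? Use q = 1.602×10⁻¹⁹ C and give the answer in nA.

I_n = √(2qI·B)
2qI·B = 2 × 1.602×10⁻¹⁹ × 3.74×10⁻³ × 1.24×10⁷ = 1.49×10⁻¹⁴ A²
I_n = √(1.49×10⁻¹⁴) = 1.22×10⁻⁷ A = 122 nA

122 nA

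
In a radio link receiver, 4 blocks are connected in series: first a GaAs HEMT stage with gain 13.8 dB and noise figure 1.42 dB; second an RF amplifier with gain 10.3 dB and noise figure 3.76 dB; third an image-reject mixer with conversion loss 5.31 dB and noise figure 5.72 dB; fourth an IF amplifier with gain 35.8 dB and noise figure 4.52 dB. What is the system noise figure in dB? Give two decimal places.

1.70 dB

Convert to linear (a loss of L dB is a gain of −L dB): F_i = 10^(NF_i/10), G_i = 10^(G_i,dB/10)
  Stage 1: F_1 = 10^(1.42/10) = 1.387, G_1 = 10^(13.8/10) = 23.99
  Stage 2: F_2 = 10^(3.76/10) = 2.377, G_2 = 10^(10.3/10) = 10.72
  Stage 3: F_3 = 10^(5.72/10) = 3.733, G_3 = 10^(−5.31/10) = 0.2944
  Stage 4: F_4 = 10^(4.52/10) = 2.831, G_4 = 10^(35.8/10) = 3802
Friis cascade:
  F = 1.387 + (2.377 − 1)/23.99 + (3.733 − 1)/257.0 + (2.831 − 1)/75.68 = 1.479
NF = 10 log₁₀(1.479) = 1.70 dB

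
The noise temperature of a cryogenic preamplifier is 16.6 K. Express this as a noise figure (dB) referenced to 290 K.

0.242 dB

F = 1 + T_e/T₀ = 1 + 16.6/290 = 1.05724
NF = 10 log₁₀(1.05724) = 0.242 dB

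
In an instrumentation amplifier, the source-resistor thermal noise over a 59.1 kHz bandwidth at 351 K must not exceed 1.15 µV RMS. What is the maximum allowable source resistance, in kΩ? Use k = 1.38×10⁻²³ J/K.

Johnson–Nyquist: V_n = √(4kTRB) ⇒ R = V_n² / (4kTB)
4kTB = 4 × 1.38×10⁻²³ × 351 × 5.91×10⁴ = 1.15×10⁻¹⁵
R = (1.15×10⁻⁶)² / 1.15×10⁻¹⁵ = 1.15×10³ Ω = 1.15 kΩ

1.15 kΩ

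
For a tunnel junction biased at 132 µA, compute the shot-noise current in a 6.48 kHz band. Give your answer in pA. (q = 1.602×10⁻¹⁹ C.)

I_n = √(2qI·B)
2qI·B = 2 × 1.602×10⁻¹⁹ × 1.32×10⁻⁴ × 6.48×10³ = 2.74×10⁻¹⁹ A²
I_n = √(2.74×10⁻¹⁹) = 5.24×10⁻¹⁰ A = 524 pA

524 pA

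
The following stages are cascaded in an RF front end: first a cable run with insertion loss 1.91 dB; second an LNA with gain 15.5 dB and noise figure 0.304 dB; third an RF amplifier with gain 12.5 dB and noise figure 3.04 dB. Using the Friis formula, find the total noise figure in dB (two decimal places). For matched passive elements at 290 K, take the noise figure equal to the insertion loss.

Convert to linear (a loss of L dB is a gain of −L dB): F_i = 10^(NF_i/10), G_i = 10^(G_i,dB/10)
  Stage 1: F_1 = 10^(1.91/10) = 1.552, G_1 = 10^(−1.91/10) = 0.6442
  Stage 2: F_2 = 10^(0.304/10) = 1.073, G_2 = 10^(15.5/10) = 35.48
  Stage 3: F_3 = 10^(3.04/10) = 2.014, G_3 = 10^(12.5/10) = 17.78
Friis cascade:
  F = 1.552 + (1.073 − 1)/0.6442 + (2.014 − 1)/22.86 = 1.709
NF = 10 log₁₀(1.709) = 2.33 dB

2.33 dB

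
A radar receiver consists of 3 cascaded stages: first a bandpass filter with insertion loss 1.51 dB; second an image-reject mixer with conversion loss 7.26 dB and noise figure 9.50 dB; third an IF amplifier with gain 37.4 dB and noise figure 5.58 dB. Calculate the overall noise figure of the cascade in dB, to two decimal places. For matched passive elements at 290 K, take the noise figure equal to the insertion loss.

Convert to linear (a loss of L dB is a gain of −L dB): F_i = 10^(NF_i/10), G_i = 10^(G_i,dB/10)
  Stage 1: F_1 = 10^(1.51/10) = 1.416, G_1 = 10^(−1.51/10) = 0.7063
  Stage 2: F_2 = 10^(9.50/10) = 8.913, G_2 = 10^(−7.26/10) = 0.1879
  Stage 3: F_3 = 10^(5.58/10) = 3.614, G_3 = 10^(37.4/10) = 5495
Friis cascade:
  F = 1.416 + (8.913 − 1)/0.7063 + (3.614 − 1)/0.1327 = 32.31
NF = 10 log₁₀(32.31) = 15.09 dB

15.09 dB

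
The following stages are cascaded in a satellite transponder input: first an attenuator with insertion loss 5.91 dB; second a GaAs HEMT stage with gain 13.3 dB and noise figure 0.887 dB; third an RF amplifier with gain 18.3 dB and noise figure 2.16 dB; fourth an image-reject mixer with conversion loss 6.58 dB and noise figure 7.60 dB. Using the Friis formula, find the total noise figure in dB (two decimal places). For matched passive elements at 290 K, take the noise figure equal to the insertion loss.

Convert to linear (a loss of L dB is a gain of −L dB): F_i = 10^(NF_i/10), G_i = 10^(G_i,dB/10)
  Stage 1: F_1 = 10^(5.91/10) = 3.899, G_1 = 10^(−5.91/10) = 0.2564
  Stage 2: F_2 = 10^(0.887/10) = 1.227, G_2 = 10^(13.3/10) = 21.38
  Stage 3: F_3 = 10^(2.16/10) = 1.644, G_3 = 10^(18.3/10) = 67.61
  Stage 4: F_4 = 10^(7.60/10) = 5.754, G_4 = 10^(−6.58/10) = 0.2198
Friis cascade:
  F = 3.899 + (1.227 − 1)/0.2564 + (1.644 − 1)/5.483 + (5.754 − 1)/370.7 = 4.913
NF = 10 log₁₀(4.913) = 6.91 dB

6.91 dB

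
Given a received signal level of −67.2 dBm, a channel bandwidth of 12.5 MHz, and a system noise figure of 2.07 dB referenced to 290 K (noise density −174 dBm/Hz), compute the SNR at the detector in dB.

Noise floor: N = −174 + 10 log₁₀(B) + NF
10 log₁₀(1.25×10⁷) = 70.97 dB
N = −174 + 70.97 + 2.07 = −100.96 dBm
SNR = P_sig − N = −67.2 − (−100.96) = 33.76 dB → 33.8 dB

33.8 dB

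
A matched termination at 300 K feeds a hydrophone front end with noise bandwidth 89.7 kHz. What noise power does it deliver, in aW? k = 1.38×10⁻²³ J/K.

P_n = kTB = 1.38×10⁻²³ × 300 × 8.97×10⁴ = 3.71×10⁻¹⁶ W = 371 aW

371 aW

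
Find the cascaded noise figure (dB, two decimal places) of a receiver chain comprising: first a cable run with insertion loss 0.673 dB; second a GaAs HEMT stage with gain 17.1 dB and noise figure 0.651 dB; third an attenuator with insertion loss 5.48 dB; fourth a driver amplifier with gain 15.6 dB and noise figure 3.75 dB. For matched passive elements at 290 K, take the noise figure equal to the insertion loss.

1.83 dB

Convert to linear (a loss of L dB is a gain of −L dB): F_i = 10^(NF_i/10), G_i = 10^(G_i,dB/10)
  Stage 1: F_1 = 10^(0.673/10) = 1.168, G_1 = 10^(−0.673/10) = 0.8564
  Stage 2: F_2 = 10^(0.651/10) = 1.162, G_2 = 10^(17.1/10) = 51.29
  Stage 3: F_3 = 10^(5.48/10) = 3.532, G_3 = 10^(−5.48/10) = 0.2831
  Stage 4: F_4 = 10^(3.75/10) = 2.371, G_4 = 10^(15.6/10) = 36.31
Friis cascade:
  F = 1.168 + (1.162 − 1)/0.8564 + (3.532 − 1)/43.92 + (2.371 − 1)/12.44 = 1.524
NF = 10 log₁₀(1.524) = 1.83 dB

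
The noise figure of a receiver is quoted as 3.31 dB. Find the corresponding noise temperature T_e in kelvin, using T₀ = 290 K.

331 K

F = 10^(3.31/10) = 2.14289
T_e = (F − 1)·T₀ = (2.14289 − 1) × 290 = 331 K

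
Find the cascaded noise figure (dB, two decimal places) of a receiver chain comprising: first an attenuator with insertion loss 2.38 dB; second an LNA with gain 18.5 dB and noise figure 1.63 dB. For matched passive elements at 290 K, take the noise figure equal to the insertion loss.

Convert to linear (a loss of L dB is a gain of −L dB): F_i = 10^(NF_i/10), G_i = 10^(G_i,dB/10)
  Stage 1: F_1 = 10^(2.38/10) = 1.730, G_1 = 10^(−2.38/10) = 0.5781
  Stage 2: F_2 = 10^(1.63/10) = 1.455, G_2 = 10^(18.5/10) = 70.79
Friis cascade:
  F = 1.730 + (1.455 − 1)/0.5781 = 2.518
NF = 10 log₁₀(2.518) = 4.01 dB

4.01 dB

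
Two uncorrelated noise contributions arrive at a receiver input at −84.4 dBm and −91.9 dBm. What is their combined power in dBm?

−83.7 dBm

Convert to linear, add, convert back:
P₁ = 3.63×10⁻¹² W, P₂ = 6.46×10⁻¹³ W
P_tot = 4.28×10⁻¹² W → 10 log₁₀(P_tot / 10⁻³) = −83.7 dBm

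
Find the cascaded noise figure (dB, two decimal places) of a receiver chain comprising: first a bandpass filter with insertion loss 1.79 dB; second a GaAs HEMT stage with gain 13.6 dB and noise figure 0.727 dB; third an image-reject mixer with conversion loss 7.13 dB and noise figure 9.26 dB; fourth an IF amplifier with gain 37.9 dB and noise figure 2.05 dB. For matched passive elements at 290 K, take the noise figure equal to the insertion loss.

Convert to linear (a loss of L dB is a gain of −L dB): F_i = 10^(NF_i/10), G_i = 10^(G_i,dB/10)
  Stage 1: F_1 = 10^(1.79/10) = 1.510, G_1 = 10^(−1.79/10) = 0.6622
  Stage 2: F_2 = 10^(0.727/10) = 1.182, G_2 = 10^(13.6/10) = 22.91
  Stage 3: F_3 = 10^(9.26/10) = 8.433, G_3 = 10^(−7.13/10) = 0.1936
  Stage 4: F_4 = 10^(2.05/10) = 1.603, G_4 = 10^(37.9/10) = 6166
Friis cascade:
  F = 1.510 + (1.182 − 1)/0.6622 + (8.433 − 1)/15.17 + (1.603 − 1)/2.938 = 2.481
NF = 10 log₁₀(2.481) = 3.95 dB

3.95 dB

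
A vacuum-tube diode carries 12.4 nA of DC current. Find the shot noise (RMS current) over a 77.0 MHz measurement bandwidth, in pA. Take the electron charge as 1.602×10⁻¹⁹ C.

I_n = √(2qI·B)
2qI·B = 2 × 1.602×10⁻¹⁹ × 1.24×10⁻⁸ × 7.70×10⁷ = 3.06×10⁻¹⁹ A²
I_n = √(3.06×10⁻¹⁹) = 5.53×10⁻¹⁰ A = 553 pA

553 pA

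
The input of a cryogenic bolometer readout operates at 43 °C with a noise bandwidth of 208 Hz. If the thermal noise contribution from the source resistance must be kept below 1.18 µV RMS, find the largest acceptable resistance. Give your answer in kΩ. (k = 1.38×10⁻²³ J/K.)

T = 43 °C + 273.15 = 316.15 K
Johnson–Nyquist: V_n = √(4kTRB) ⇒ R = V_n² / (4kTB)
4kTB = 4 × 1.38×10⁻²³ × 316.15 × 2.08×10² = 3.63×10⁻¹⁸
R = (1.18×10⁻⁶)² / 3.63×10⁻¹⁸ = 3.84×10⁵ Ω = 384 kΩ

384 kΩ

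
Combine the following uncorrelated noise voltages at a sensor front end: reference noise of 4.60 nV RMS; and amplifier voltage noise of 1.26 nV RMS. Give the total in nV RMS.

Uncorrelated sources add in power (mean-square): V_tot = √(ΣV_i²)
V_tot = √[(4.60×10⁻⁹)² + (1.26×10⁻⁹)²] = 4.77×10⁻⁹ V = 4.77 nV

4.77 nV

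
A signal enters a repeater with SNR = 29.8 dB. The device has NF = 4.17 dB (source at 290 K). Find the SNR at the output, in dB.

By definition F = SNR_in/SNR_out, so in dB: SNR_out = SNR_in − NF
SNR_out = 29.8 − 4.17 = 25.63 dB

25.63 dB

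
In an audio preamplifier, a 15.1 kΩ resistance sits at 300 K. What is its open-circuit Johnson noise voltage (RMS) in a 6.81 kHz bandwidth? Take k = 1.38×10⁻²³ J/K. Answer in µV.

V_n = √(4kTRB)
4kTRB = 4 × 1.38×10⁻²³ × 300 × 1.51×10⁴ × 6.81×10³ = 1.70×10⁻¹² V²
V_n = √(1.70×10⁻¹²) = 1.30×10⁻⁶ V = 1.30 µV

1.30 µV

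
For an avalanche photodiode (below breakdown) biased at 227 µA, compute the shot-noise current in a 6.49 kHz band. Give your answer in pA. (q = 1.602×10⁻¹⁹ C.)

687 pA

I_n = √(2qI·B)
2qI·B = 2 × 1.602×10⁻¹⁹ × 2.27×10⁻⁴ × 6.49×10³ = 4.72×10⁻¹⁹ A²
I_n = √(4.72×10⁻¹⁹) = 6.87×10⁻¹⁰ A = 687 pA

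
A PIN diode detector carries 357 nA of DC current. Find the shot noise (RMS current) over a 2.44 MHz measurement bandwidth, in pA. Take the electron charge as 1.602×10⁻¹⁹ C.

I_n = √(2qI·B)
2qI·B = 2 × 1.602×10⁻¹⁹ × 3.57×10⁻⁷ × 2.44×10⁶ = 2.79×10⁻¹⁹ A²
I_n = √(2.79×10⁻¹⁹) = 5.28×10⁻¹⁰ A = 528 pA

528 pA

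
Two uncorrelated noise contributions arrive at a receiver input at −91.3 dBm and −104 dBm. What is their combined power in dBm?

−91.1 dBm

Convert to linear, add, convert back:
P₁ = 7.41×10⁻¹³ W, P₂ = 3.98×10⁻¹⁴ W
P_tot = 7.81×10⁻¹³ W → 10 log₁₀(P_tot / 10⁻³) = −91.1 dBm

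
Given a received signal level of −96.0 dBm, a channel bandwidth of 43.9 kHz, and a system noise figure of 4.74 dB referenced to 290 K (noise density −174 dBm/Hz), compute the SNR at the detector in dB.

Noise floor: N = −174 + 10 log₁₀(B) + NF
10 log₁₀(4.39×10⁴) = 46.42 dB
N = −174 + 46.42 + 4.74 = −122.84 dBm
SNR = P_sig − N = −96.0 − (−122.84) = 26.84 dB → 26.8 dB

26.8 dB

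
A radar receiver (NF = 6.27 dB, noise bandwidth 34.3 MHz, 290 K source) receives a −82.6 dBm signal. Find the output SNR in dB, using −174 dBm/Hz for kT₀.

9.8 dB

Noise floor: N = −174 + 10 log₁₀(B) + NF
10 log₁₀(3.43×10⁷) = 75.35 dB
N = −174 + 75.35 + 6.27 = −92.38 dBm
SNR = P_sig − N = −82.6 − (−92.38) = 9.78 dB → 9.8 dB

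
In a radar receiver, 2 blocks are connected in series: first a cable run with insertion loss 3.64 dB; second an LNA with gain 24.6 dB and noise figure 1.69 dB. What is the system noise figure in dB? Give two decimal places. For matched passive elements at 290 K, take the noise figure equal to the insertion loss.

5.33 dB

Convert to linear (a loss of L dB is a gain of −L dB): F_i = 10^(NF_i/10), G_i = 10^(G_i,dB/10)
  Stage 1: F_1 = 10^(3.64/10) = 2.312, G_1 = 10^(−3.64/10) = 0.4325
  Stage 2: F_2 = 10^(1.69/10) = 1.476, G_2 = 10^(24.6/10) = 288.4
Friis cascade:
  F = 2.312 + (1.476 − 1)/0.4325 = 3.412
NF = 10 log₁₀(3.412) = 5.33 dB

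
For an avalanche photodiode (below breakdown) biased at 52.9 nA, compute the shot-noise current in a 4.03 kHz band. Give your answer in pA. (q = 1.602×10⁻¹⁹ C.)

8.26 pA

I_n = √(2qI·B)
2qI·B = 2 × 1.602×10⁻¹⁹ × 5.29×10⁻⁸ × 4.03×10³ = 6.83×10⁻²³ A²
I_n = √(6.83×10⁻²³) = 8.26×10⁻¹² A = 8.26 pA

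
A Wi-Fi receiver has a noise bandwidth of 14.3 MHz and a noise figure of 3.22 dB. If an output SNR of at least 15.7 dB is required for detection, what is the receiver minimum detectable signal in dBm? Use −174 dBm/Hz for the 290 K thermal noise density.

−83.5 dBm

Sensitivity = −174 + 10 log₁₀(B) + NF + SNR_min
= −174 + 71.55 + 3.22 + 15.7
= −83.53 dBm → −83.5 dBm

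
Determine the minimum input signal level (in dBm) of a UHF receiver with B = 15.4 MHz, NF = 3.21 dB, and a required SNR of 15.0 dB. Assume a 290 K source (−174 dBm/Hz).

Sensitivity = −174 + 10 log₁₀(B) + NF + SNR_min
= −174 + 71.88 + 3.21 + 15.0
= −83.91 dBm → −83.9 dBm

−83.9 dBm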